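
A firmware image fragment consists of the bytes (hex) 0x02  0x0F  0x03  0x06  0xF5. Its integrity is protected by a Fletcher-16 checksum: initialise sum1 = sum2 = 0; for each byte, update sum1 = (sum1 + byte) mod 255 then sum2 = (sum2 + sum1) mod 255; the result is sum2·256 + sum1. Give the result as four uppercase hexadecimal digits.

Running sums (mod 255):
  after byte 0 (0x02): sum1=2, sum2=2
  after byte 1 (0x0F): sum1=17, sum2=19
  after byte 2 (0x03): sum1=20, sum2=39
  after byte 3 (0x06): sum1=26, sum2=65
  after byte 4 (0xF5): sum1=16, sum2=81
Checksum = sum2·256 + sum1 = 81·256 + 16 = 20752 = 0x5110.

5110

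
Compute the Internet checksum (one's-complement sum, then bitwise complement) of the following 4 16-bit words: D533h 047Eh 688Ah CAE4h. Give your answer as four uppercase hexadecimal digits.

F2DE

One's-complement addition (fold any carry out of bit 15 back into bit 0):
  0xD533 + 0x047E = 0x0D9B1
  0xD9B1 + 0x688A = 0x1423B → wrap carry → 0x423C
  0x423C + 0xCAE4 = 0x10D20 → wrap carry → 0x0D21
One's-complement sum = 0x0D21.
Checksum = ~0x0D21 & 0xFFFF = 0xF2DE.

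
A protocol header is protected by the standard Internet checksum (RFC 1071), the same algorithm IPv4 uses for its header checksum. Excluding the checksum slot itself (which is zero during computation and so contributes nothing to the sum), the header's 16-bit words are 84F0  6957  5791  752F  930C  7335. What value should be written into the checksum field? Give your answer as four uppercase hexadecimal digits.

One's-complement addition (fold any carry out of bit 15 back into bit 0):
  0x84F0 + 0x6957 = 0x0EE47
  0xEE47 + 0x5791 = 0x145D8 → wrap carry → 0x45D9
  0x45D9 + 0x752F = 0x0BB08
  0xBB08 + 0x930C = 0x14E14 → wrap carry → 0x4E15
  0x4E15 + 0x7335 = 0x0C14A
One's-complement sum = 0xC14A.
Checksum = ~0xC14A & 0xFFFF = 0x3EB5.

3EB5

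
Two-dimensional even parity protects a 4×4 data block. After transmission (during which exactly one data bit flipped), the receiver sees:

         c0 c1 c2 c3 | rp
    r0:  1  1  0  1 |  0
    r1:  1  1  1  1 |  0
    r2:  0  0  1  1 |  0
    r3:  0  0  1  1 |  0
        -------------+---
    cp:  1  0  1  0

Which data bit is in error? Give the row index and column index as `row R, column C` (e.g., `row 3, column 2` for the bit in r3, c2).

row 0, column 0

Recompute each row's even parity and compare to rp:
  r0: data parity 1, sent rp 0 → mismatch
  r1: data parity 0, sent rp 0 → ok
  r2: data parity 0, sent rp 0 → ok
  r3: data parity 0, sent rp 0 → ok
Recompute each column's even parity and compare to cp:
  c0: data parity 0, sent cp 1 → mismatch
  c1: data parity 0, sent cp 0 → ok
  c2: data parity 1, sent cp 1 → ok
  c3: data parity 0, sent cp 0 → ok
Exactly one row (r0) and one column (c0) fail → the flipped bit is at their intersection.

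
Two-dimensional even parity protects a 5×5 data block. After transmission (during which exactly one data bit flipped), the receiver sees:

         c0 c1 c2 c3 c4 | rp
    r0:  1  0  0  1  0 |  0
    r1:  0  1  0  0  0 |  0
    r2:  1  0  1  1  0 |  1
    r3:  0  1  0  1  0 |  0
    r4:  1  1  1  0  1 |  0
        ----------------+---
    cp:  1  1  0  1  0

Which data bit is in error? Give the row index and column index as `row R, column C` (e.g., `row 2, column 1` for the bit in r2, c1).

row 1, column 4

Recompute each row's even parity and compare to rp:
  r0: data parity 0, sent rp 0 → ok
  r1: data parity 1, sent rp 0 → mismatch
  r2: data parity 1, sent rp 1 → ok
  r3: data parity 0, sent rp 0 → ok
  r4: data parity 0, sent rp 0 → ok
Recompute each column's even parity and compare to cp:
  c0: data parity 1, sent cp 1 → ok
  c1: data parity 1, sent cp 1 → ok
  c2: data parity 0, sent cp 0 → ok
  c3: data parity 1, sent cp 1 → ok
  c4: data parity 1, sent cp 0 → mismatch
Exactly one row (r1) and one column (c4) fail → the flipped bit is at their intersection.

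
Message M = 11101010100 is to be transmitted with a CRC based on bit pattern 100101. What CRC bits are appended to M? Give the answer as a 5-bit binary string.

10111

Append 5 zeros: 1110101010000000. Divide by 100101 (XOR where the leading bit is 1):
  pos 0: 111010 XOR 100101 = 011111
  pos 1: 111111 XOR 100101 = 011010
  pos 2: 110100 XOR 100101 = 010001
  pos 3: 100011 XOR 100101 = 000110
  pos 6: 110000 XOR 100101 = 010101
  pos 7: 101010 XOR 100101 = 001111
  pos 9: 111100 XOR 100101 = 011001
  pos 10: 110010 XOR 100101 = 010111
Remainder (last 5 bits) = 10111. This is the CRC / FCS.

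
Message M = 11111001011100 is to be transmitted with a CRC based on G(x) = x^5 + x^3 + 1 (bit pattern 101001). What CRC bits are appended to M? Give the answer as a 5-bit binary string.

01101

Append 5 zeros: 1111100101110000000. Divide by 101001 (XOR where the leading bit is 1):
  pos 0: 111110 XOR 101001 = 010111
  pos 1: 101110 XOR 101001 = 000111
  pos 4: 111101 XOR 101001 = 010100
  pos 5: 101001 XOR 101001 = 000000
  pos 11: 100000 XOR 101001 = 001001
  pos 13: 100100 XOR 101001 = 001101
Remainder (last 5 bits) = 01101. This is the CRC / FCS.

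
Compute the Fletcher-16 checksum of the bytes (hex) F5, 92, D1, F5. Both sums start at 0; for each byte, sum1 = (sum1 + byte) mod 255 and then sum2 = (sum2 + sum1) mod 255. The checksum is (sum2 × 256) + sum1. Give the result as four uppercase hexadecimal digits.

2950

Running sums (mod 255):
  after byte 0 (F5): sum1=245, sum2=245
  after byte 1 (92): sum1=136, sum2=126
  after byte 2 (D1): sum1=90, sum2=216
  after byte 3 (F5): sum1=80, sum2=41
Checksum = sum2·256 + sum1 = 41·256 + 80 = 10576 = 0x2950.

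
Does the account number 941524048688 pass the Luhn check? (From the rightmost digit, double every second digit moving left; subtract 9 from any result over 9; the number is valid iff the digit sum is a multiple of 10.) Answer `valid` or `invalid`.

valid

From the right, keep odd positions and double even positions (subtract 9 from any doubled value over 9):
  doubled (positions 2,4,...): 7 7 0 4 2 9 → sum 29
  kept (positions 1,3,...): 8 6 4 4 5 4 → sum 31
Total = 60.
60 mod 10 = 0, so the number is valid.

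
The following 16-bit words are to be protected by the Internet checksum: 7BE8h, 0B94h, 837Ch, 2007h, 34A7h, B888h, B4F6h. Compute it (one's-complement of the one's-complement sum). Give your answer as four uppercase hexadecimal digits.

32D9

One's-complement addition (fold any carry out of bit 15 back into bit 0):
  0x7BE8 + 0x0B94 = 0x0877C
  0x877C + 0x837C = 0x10AF8 → wrap carry → 0x0AF9
  0x0AF9 + 0x2007 = 0x02B00
  0x2B00 + 0x34A7 = 0x05FA7
  0x5FA7 + 0xB888 = 0x1182F → wrap carry → 0x1830
  0x1830 + 0xB4F6 = 0x0CD26
One's-complement sum = 0xCD26.
Checksum = ~0xCD26 & 0xFFFF = 0x32D9.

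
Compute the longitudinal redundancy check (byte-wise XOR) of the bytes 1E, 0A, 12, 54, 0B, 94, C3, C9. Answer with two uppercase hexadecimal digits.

C7

XOR the bytes together:
  start with 0x1E
  0x1E ⊕ 0x0A = 0x14
  0x14 ⊕ 0x12 = 0x06
  0x06 ⊕ 0x54 = 0x52
  0x52 ⊕ 0x0B = 0x59
  0x59 ⊕ 0x94 = 0xCD
  0xCD ⊕ 0xC3 = 0x0E
  0x0E ⊕ 0xC9 = 0xC7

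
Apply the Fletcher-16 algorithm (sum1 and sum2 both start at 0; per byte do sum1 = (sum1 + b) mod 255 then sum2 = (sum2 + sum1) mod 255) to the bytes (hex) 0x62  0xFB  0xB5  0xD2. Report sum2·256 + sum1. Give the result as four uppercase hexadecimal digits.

BBE6

Running sums (mod 255):
  after byte 0 (0x62): sum1=98, sum2=98
  after byte 1 (0xFB): sum1=94, sum2=192
  after byte 2 (0xB5): sum1=20, sum2=212
  after byte 3 (0xD2): sum1=230, sum2=187
Checksum = sum2·256 + sum1 = 187·256 + 230 = 48102 = 0xBBE6.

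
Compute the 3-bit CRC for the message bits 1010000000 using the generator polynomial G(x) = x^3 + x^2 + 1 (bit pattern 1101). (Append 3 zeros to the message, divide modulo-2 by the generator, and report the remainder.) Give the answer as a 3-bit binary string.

Append 3 zeros: 1010000000000. Divide by 1101 (XOR where the leading bit is 1):
  pos 0: 1010 XOR 1101 = 0111
  pos 1: 1110 XOR 1101 = 0011
  pos 3: 1100 XOR 1101 = 0001
  pos 6: 1000 XOR 1101 = 0101
  pos 7: 1010 XOR 1101 = 0111
  pos 8: 1110 XOR 1101 = 0011
Remainder (last 3 bits) = 110. This is the CRC / FCS.

110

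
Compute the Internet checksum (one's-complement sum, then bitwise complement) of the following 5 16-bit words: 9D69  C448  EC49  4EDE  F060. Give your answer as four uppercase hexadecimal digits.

72C4

One's-complement addition (fold any carry out of bit 15 back into bit 0):
  0x9D69 + 0xC448 = 0x161B1 → wrap carry → 0x61B2
  0x61B2 + 0xEC49 = 0x14DFB → wrap carry → 0x4DFC
  0x4DFC + 0x4EDE = 0x09CDA
  0x9CDA + 0xF060 = 0x18D3A → wrap carry → 0x8D3B
One's-complement sum = 0x8D3B.
Checksum = ~0x8D3B & 0xFFFF = 0x72C4.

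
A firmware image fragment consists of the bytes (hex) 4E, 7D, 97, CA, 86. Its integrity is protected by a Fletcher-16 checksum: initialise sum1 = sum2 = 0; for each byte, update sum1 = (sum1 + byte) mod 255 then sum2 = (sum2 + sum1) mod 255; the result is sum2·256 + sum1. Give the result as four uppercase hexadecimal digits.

60B4

Running sums (mod 255):
  after byte 0 (4E): sum1=78, sum2=78
  after byte 1 (7D): sum1=203, sum2=26
  after byte 2 (97): sum1=99, sum2=125
  after byte 3 (CA): sum1=46, sum2=171
  after byte 4 (86): sum1=180, sum2=96
Checksum = sum2·256 + sum1 = 96·256 + 180 = 24756 = 0x60B4.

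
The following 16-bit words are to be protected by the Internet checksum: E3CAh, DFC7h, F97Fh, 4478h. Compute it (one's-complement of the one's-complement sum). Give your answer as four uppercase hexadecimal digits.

FE74

One's-complement addition (fold any carry out of bit 15 back into bit 0):
  0xE3CA + 0xDFC7 = 0x1C391 → wrap carry → 0xC392
  0xC392 + 0xF97F = 0x1BD11 → wrap carry → 0xBD12
  0xBD12 + 0x4478 = 0x1018A → wrap carry → 0x018B
One's-complement sum = 0x018B.
Checksum = ~0x018B & 0xFFFF = 0xFE74.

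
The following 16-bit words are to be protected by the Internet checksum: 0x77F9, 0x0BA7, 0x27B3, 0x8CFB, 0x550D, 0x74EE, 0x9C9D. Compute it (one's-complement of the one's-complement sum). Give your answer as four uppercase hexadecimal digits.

6117

One's-complement addition (fold any carry out of bit 15 back into bit 0):
  0x77F9 + 0x0BA7 = 0x083A0
  0x83A0 + 0x27B3 = 0x0AB53
  0xAB53 + 0x8CFB = 0x1384E → wrap carry → 0x384F
  0x384F + 0x550D = 0x08D5C
  0x8D5C + 0x74EE = 0x1024A → wrap carry → 0x024B
  0x024B + 0x9C9D = 0x09EE8
One's-complement sum = 0x9EE8.
Checksum = ~0x9EE8 & 0xFFFF = 0x6117.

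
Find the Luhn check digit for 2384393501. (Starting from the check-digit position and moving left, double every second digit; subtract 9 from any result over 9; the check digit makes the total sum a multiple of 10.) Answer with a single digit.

8

Partial digits right→left: 1 0 5 3 9 3 4 8 3 2
Double every second digit counting from the check-digit position (so the 1st, 3rd, 5th, ... of the partial from the right).
  doubled (with −9 where >9): 2 1 9 8 6 → sum 26
  kept as-is: 0 3 3 8 2 → sum 16
Total = 26 + 16 = 42.
Check digit = (10 − (42 mod 10)) mod 10 = 8.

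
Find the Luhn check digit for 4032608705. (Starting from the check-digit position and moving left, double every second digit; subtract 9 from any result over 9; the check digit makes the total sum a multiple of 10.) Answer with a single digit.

Partial digits right→left: 5 0 7 8 0 6 2 3 0 4
Double every second digit counting from the check-digit position (so the 1st, 3rd, 5th, ... of the partial from the right).
  doubled (with −9 where >9): 1 5 0 4 0 → sum 10
  kept as-is: 0 8 6 3 4 → sum 21
Total = 10 + 21 = 31.
Check digit = (10 − (31 mod 10)) mod 10 = 9.

9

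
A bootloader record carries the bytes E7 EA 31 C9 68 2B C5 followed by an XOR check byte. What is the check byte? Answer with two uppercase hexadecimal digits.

73

XOR the bytes together:
  start with 0xE7
  0xE7 ⊕ 0xEA = 0x0D
  0x0D ⊕ 0x31 = 0x3C
  0x3C ⊕ 0xC9 = 0xF5
  0xF5 ⊕ 0x68 = 0x9D
  0x9D ⊕ 0x2B = 0xB6
  0xB6 ⊕ 0xC5 = 0x73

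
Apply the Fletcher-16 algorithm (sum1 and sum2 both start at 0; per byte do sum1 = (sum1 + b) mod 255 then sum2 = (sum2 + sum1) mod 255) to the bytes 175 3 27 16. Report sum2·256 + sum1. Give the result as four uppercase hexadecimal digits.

0EDD

Running sums (mod 255):
  after byte 0 (175): sum1=175, sum2=175
  after byte 1 (3): sum1=178, sum2=98
  after byte 2 (27): sum1=205, sum2=48
  after byte 3 (16): sum1=221, sum2=14
Checksum = sum2·256 + sum1 = 14·256 + 221 = 3805 = 0x0EDD.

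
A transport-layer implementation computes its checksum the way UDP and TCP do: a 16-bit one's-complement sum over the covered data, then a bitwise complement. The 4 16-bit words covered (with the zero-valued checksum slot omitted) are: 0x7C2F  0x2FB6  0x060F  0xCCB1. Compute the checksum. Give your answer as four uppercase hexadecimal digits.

8159

One's-complement addition (fold any carry out of bit 15 back into bit 0):
  0x7C2F + 0x2FB6 = 0x0ABE5
  0xABE5 + 0x060F = 0x0B1F4
  0xB1F4 + 0xCCB1 = 0x17EA5 → wrap carry → 0x7EA6
One's-complement sum = 0x7EA6.
Checksum = ~0x7EA6 & 0xFFFF = 0x8159.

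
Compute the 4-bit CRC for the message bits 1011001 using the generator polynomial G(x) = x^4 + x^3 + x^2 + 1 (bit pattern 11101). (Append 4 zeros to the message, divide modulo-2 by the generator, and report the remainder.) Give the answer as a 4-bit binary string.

Append 4 zeros: 10110010000. Divide by 11101 (XOR where the leading bit is 1):
  pos 0: 10110 XOR 11101 = 01011
  pos 1: 10110 XOR 11101 = 01011
  pos 2: 10111 XOR 11101 = 01010
  pos 3: 10100 XOR 11101 = 01001
  pos 4: 10010 XOR 11101 = 01111
  pos 5: 11110 XOR 11101 = 00011
Remainder (last 4 bits) = 0110. This is the CRC / FCS.

0110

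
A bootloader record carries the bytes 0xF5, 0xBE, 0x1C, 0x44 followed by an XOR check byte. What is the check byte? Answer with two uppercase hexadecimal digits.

XOR the bytes together:
  start with 0xF5
  0xF5 ⊕ 0xBE = 0x4B
  0x4B ⊕ 0x1C = 0x57
  0x57 ⊕ 0x44 = 0x13

13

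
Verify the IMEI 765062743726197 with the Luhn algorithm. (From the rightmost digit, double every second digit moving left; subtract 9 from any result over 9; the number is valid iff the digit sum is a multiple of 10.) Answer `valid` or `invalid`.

valid

From the right, keep odd positions and double even positions (subtract 9 from any doubled value over 9):
  doubled (positions 2,4,...): 9 3 5 8 4 0 3 → sum 32
  kept (positions 1,3,...): 7 1 2 3 7 6 5 7 → sum 38
Total = 70.
70 mod 10 = 0, so the number is valid.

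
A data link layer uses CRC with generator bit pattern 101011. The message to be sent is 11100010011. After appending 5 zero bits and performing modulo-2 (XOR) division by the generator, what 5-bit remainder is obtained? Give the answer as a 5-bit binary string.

01010

Append 5 zeros: 1110001001100000. Divide by 101011 (XOR where the leading bit is 1):
  pos 0: 111000 XOR 101011 = 010011
  pos 1: 100111 XOR 101011 = 001100
  pos 3: 110000 XOR 101011 = 011011
  pos 4: 110111 XOR 101011 = 011100
  pos 5: 111001 XOR 101011 = 010010
  pos 6: 100100 XOR 101011 = 001111
  pos 8: 111100 XOR 101011 = 010111
  pos 9: 101110 XOR 101011 = 000101
Remainder (last 5 bits) = 01010. This is the CRC / FCS.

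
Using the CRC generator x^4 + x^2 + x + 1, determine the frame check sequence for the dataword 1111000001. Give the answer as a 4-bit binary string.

Append 4 zeros: 11110000010000. Divide by 10111 (XOR where the leading bit is 1):
  pos 0: 11110 XOR 10111 = 01001
  pos 1: 10010 XOR 10111 = 00101
  pos 3: 10100 XOR 10111 = 00011
  pos 6: 11010 XOR 10111 = 01101
  pos 7: 11010 XOR 10111 = 01101
  pos 8: 11010 XOR 10111 = 01101
  pos 9: 11010 XOR 10111 = 01101
Remainder (last 4 bits) = 1101. This is the CRC / FCS.

1101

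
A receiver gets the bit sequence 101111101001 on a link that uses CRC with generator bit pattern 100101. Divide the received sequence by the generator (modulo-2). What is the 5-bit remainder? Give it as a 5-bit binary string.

Modulo-2 division of 101111101001 by 100101:
  pos 0: 101111 XOR 100101 = 001010
  pos 2: 101010 XOR 100101 = 001111
  pos 4: 111110 XOR 100101 = 011011
  pos 5: 110110 XOR 100101 = 010011
  pos 6: 100111 XOR 100101 = 000010
Remainder = 00010 (nonzero — an error is detected).

00010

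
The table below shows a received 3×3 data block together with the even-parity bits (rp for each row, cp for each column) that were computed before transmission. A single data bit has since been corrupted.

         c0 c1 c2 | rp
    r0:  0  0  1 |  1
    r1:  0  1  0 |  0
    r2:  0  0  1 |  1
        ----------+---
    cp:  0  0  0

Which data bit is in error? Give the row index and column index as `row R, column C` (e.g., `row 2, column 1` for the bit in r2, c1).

row 1, column 1

Recompute each row's even parity and compare to rp:
  r0: data parity 1, sent rp 1 → ok
  r1: data parity 1, sent rp 0 → mismatch
  r2: data parity 1, sent rp 1 → ok
Recompute each column's even parity and compare to cp:
  c0: data parity 0, sent cp 0 → ok
  c1: data parity 1, sent cp 0 → mismatch
  c2: data parity 0, sent cp 0 → ok
Exactly one row (r1) and one column (c1) fail → the flipped bit is at their intersection.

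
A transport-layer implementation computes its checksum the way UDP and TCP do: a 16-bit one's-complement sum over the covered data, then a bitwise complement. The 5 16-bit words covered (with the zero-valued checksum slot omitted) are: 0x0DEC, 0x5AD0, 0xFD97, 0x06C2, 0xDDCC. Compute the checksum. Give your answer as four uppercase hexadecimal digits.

One's-complement addition (fold any carry out of bit 15 back into bit 0):
  0x0DEC + 0x5AD0 = 0x068BC
  0x68BC + 0xFD97 = 0x16653 → wrap carry → 0x6654
  0x6654 + 0x06C2 = 0x06D16
  0x6D16 + 0xDDCC = 0x14AE2 → wrap carry → 0x4AE3
One's-complement sum = 0x4AE3.
Checksum = ~0x4AE3 & 0xFFFF = 0xB51C.

B51C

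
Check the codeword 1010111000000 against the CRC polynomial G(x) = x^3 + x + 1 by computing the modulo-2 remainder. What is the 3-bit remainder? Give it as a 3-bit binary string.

Modulo-2 division of 1010111000000 by 1011:
  pos 0: 1010 XOR 1011 = 0001
  pos 3: 1111 XOR 1011 = 0100
  pos 4: 1000 XOR 1011 = 0011
  pos 6: 1100 XOR 1011 = 0111
  pos 7: 1110 XOR 1011 = 0101
  pos 8: 1010 XOR 1011 = 0001
Remainder = 010 (nonzero — an error is detected).

010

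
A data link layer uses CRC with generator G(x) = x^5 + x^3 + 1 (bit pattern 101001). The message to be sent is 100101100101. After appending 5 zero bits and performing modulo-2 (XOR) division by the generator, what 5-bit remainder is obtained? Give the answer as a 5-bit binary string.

00001

Append 5 zeros: 10010110010100000. Divide by 101001 (XOR where the leading bit is 1):
  pos 0: 100101 XOR 101001 = 001100
  pos 2: 110010 XOR 101001 = 011011
  pos 3: 110110 XOR 101001 = 011111
  pos 4: 111111 XOR 101001 = 010110
  pos 5: 101100 XOR 101001 = 000101
  pos 8: 101100 XOR 101001 = 000101
  pos 11: 101000 XOR 101001 = 000001
Remainder (last 5 bits) = 00001. This is the CRC / FCS.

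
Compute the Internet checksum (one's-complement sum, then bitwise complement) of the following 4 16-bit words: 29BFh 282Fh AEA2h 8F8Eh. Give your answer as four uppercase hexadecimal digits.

6FE0

One's-complement addition (fold any carry out of bit 15 back into bit 0):
  0x29BF + 0x282F = 0x051EE
  0x51EE + 0xAEA2 = 0x10090 → wrap carry → 0x0091
  0x0091 + 0x8F8E = 0x0901F
One's-complement sum = 0x901F.
Checksum = ~0x901F & 0xFFFF = 0x6FE0.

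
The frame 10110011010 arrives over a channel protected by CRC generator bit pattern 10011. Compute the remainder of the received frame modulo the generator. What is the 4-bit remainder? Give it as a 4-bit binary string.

Modulo-2 division of 10110011010 by 10011:
  pos 0: 10110 XOR 10011 = 00101
  pos 2: 10101 XOR 10011 = 00110
  pos 4: 11010 XOR 10011 = 01001
  pos 5: 10011 XOR 10011 = 00000
Remainder = 0000 (zero — the frame passes the CRC check).

0000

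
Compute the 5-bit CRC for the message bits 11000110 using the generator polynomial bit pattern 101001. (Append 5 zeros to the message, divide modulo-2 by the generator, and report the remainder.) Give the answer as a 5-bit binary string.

Append 5 zeros: 1100011000000. Divide by 101001 (XOR where the leading bit is 1):
  pos 0: 110001 XOR 101001 = 011000
  pos 1: 110001 XOR 101001 = 011000
  pos 2: 110000 XOR 101001 = 011001
  pos 3: 110010 XOR 101001 = 011011
  pos 4: 110110 XOR 101001 = 011111
  pos 5: 111110 XOR 101001 = 010111
  pos 6: 101110 XOR 101001 = 000111
Remainder (last 5 bits) = 01110. This is the CRC / FCS.

01110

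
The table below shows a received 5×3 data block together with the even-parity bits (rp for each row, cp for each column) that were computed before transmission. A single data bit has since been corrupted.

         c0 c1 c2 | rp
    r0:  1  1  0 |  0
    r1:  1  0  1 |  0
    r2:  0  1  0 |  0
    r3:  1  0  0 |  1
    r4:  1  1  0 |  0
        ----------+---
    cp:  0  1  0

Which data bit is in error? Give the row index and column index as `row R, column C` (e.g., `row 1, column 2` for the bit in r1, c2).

row 2, column 2

Recompute each row's even parity and compare to rp:
  r0: data parity 0, sent rp 0 → ok
  r1: data parity 0, sent rp 0 → ok
  r2: data parity 1, sent rp 0 → mismatch
  r3: data parity 1, sent rp 1 → ok
  r4: data parity 0, sent rp 0 → ok
Recompute each column's even parity and compare to cp:
  c0: data parity 0, sent cp 0 → ok
  c1: data parity 1, sent cp 1 → ok
  c2: data parity 1, sent cp 0 → mismatch
Exactly one row (r2) and one column (c2) fail → the flipped bit is at their intersection.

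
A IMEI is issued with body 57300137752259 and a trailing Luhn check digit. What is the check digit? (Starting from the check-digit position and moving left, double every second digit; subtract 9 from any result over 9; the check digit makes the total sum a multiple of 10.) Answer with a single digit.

Partial digits right→left: 9 5 2 2 5 7 7 3 1 0 0 3 7 5
Double every second digit counting from the check-digit position (so the 1st, 3rd, 5th, ... of the partial from the right).
  doubled (with −9 where >9): 9 4 1 5 2 0 5 → sum 26
  kept as-is: 5 2 7 3 0 3 5 → sum 25
Total = 26 + 25 = 51.
Check digit = (10 − (51 mod 10)) mod 10 = 9.

9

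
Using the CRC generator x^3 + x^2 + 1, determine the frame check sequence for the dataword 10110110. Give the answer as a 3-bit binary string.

Append 3 zeros: 10110110000. Divide by 1101 (XOR where the leading bit is 1):
  pos 0: 1011 XOR 1101 = 0110
  pos 1: 1100 XOR 1101 = 0001
  pos 4: 1110 XOR 1101 = 0011
  pos 6: 1100 XOR 1101 = 0001
Remainder (last 3 bits) = 010. This is the CRC / FCS.

010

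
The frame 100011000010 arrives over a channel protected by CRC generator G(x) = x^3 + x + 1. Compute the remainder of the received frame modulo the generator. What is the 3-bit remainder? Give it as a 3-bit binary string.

000

Modulo-2 division of 100011000010 by 1011:
  pos 0: 1000 XOR 1011 = 0011
  pos 2: 1111 XOR 1011 = 0100
  pos 3: 1000 XOR 1011 = 0011
  pos 5: 1100 XOR 1011 = 0111
  pos 6: 1110 XOR 1011 = 0101
  pos 7: 1011 XOR 1011 = 0000
Remainder = 000 (zero — the frame passes the CRC check).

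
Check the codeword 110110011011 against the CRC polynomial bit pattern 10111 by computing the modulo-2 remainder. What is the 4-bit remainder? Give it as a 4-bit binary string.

Modulo-2 division of 110110011011 by 10111:
  pos 0: 11011 XOR 10111 = 01100
  pos 1: 11000 XOR 10111 = 01111
  pos 2: 11110 XOR 10111 = 01001
  pos 3: 10011 XOR 10111 = 00100
  pos 5: 10010 XOR 10111 = 00101
  pos 7: 10111 XOR 10111 = 00000
Remainder = 0000 (zero — the frame passes the CRC check).

0000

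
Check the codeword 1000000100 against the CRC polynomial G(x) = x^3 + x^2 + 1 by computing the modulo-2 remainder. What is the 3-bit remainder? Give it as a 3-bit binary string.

Modulo-2 division of 1000000100 by 1101:
  pos 0: 1000 XOR 1101 = 0101
  pos 1: 1010 XOR 1101 = 0111
  pos 2: 1110 XOR 1101 = 0011
  pos 4: 1101 XOR 1101 = 0000
Remainder = 000 (zero — the frame passes the CRC check).

000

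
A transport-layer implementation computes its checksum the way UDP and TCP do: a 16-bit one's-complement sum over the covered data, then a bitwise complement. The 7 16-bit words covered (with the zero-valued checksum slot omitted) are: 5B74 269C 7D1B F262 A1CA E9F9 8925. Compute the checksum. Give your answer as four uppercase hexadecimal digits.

F986

One's-complement addition (fold any carry out of bit 15 back into bit 0):
  0x5B74 + 0x269C = 0x08210
  0x8210 + 0x7D1B = 0x0FF2B
  0xFF2B + 0xF262 = 0x1F18D → wrap carry → 0xF18E
  0xF18E + 0xA1CA = 0x19358 → wrap carry → 0x9359
  0x9359 + 0xE9F9 = 0x17D52 → wrap carry → 0x7D53
  0x7D53 + 0x8925 = 0x10678 → wrap carry → 0x0679
One's-complement sum = 0x0679.
Checksum = ~0x0679 & 0xFFFF = 0xF986.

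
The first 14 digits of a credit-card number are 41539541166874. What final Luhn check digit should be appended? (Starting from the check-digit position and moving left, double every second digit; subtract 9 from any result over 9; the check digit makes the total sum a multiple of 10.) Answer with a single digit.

Partial digits right→left: 4 7 8 6 6 1 1 4 5 9 3 5 1 4
Double every second digit counting from the check-digit position (so the 1st, 3rd, 5th, ... of the partial from the right).
  doubled (with −9 where >9): 8 7 3 2 1 6 2 → sum 29
  kept as-is: 7 6 1 4 9 5 4 → sum 36
Total = 29 + 36 = 65.
Check digit = (10 − (65 mod 10)) mod 10 = 5.

5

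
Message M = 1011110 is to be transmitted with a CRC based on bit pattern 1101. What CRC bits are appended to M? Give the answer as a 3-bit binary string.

Append 3 zeros: 1011110000. Divide by 1101 (XOR where the leading bit is 1):
  pos 0: 1011 XOR 1101 = 0110
  pos 1: 1101 XOR 1101 = 0000
  pos 5: 1000 XOR 1101 = 0101
  pos 6: 1010 XOR 1101 = 0111
Remainder (last 3 bits) = 111. This is the CRC / FCS.

111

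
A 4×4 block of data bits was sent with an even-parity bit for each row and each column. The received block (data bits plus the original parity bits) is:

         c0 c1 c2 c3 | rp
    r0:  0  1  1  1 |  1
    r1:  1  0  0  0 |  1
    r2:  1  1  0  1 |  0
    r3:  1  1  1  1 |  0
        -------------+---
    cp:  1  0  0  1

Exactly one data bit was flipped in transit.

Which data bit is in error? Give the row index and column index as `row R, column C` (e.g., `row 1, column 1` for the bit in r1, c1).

Recompute each row's even parity and compare to rp:
  r0: data parity 1, sent rp 1 → ok
  r1: data parity 1, sent rp 1 → ok
  r2: data parity 1, sent rp 0 → mismatch
  r3: data parity 0, sent rp 0 → ok
Recompute each column's even parity and compare to cp:
  c0: data parity 1, sent cp 1 → ok
  c1: data parity 1, sent cp 0 → mismatch
  c2: data parity 0, sent cp 0 → ok
  c3: data parity 1, sent cp 1 → ok
Exactly one row (r2) and one column (c1) fail → the flipped bit is at their intersection.

row 2, column 1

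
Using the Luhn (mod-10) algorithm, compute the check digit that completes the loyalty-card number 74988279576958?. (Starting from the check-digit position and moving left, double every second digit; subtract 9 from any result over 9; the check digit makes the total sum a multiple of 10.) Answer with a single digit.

4

Partial digits right→left: 8 5 9 6 7 5 9 7 2 8 8 9 4 7
Double every second digit counting from the check-digit position (so the 1st, 3rd, 5th, ... of the partial from the right).
  doubled (with −9 where >9): 7 9 5 9 4 7 8 → sum 49
  kept as-is: 5 6 5 7 8 9 7 → sum 47
Total = 49 + 47 = 96.
Check digit = (10 − (96 mod 10)) mod 10 = 4.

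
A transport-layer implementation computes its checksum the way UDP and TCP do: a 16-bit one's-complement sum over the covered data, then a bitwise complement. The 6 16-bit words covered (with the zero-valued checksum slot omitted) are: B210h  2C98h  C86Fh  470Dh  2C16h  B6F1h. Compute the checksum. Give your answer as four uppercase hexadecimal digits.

2ED2

One's-complement addition (fold any carry out of bit 15 back into bit 0):
  0xB210 + 0x2C98 = 0x0DEA8
  0xDEA8 + 0xC86F = 0x1A717 → wrap carry → 0xA718
  0xA718 + 0x470D = 0x0EE25
  0xEE25 + 0x2C16 = 0x11A3B → wrap carry → 0x1A3C
  0x1A3C + 0xB6F1 = 0x0D12D
One's-complement sum = 0xD12D.
Checksum = ~0xD12D & 0xFFFF = 0x2ED2.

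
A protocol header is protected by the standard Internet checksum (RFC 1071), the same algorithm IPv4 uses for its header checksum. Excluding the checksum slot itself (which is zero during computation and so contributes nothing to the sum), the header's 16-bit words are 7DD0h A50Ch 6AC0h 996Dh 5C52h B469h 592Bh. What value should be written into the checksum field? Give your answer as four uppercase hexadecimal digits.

One's-complement addition (fold any carry out of bit 15 back into bit 0):
  0x7DD0 + 0xA50C = 0x122DC → wrap carry → 0x22DD
  0x22DD + 0x6AC0 = 0x08D9D
  0x8D9D + 0x996D = 0x1270A → wrap carry → 0x270B
  0x270B + 0x5C52 = 0x0835D
  0x835D + 0xB469 = 0x137C6 → wrap carry → 0x37C7
  0x37C7 + 0x592B = 0x090F2
One's-complement sum = 0x90F2.
Checksum = ~0x90F2 & 0xFFFF = 0x6F0D.

6F0D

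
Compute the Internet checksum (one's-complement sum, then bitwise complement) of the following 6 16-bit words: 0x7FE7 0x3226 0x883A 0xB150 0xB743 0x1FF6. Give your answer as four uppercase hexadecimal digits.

3D2D

One's-complement addition (fold any carry out of bit 15 back into bit 0):
  0x7FE7 + 0x3226 = 0x0B20D
  0xB20D + 0x883A = 0x13A47 → wrap carry → 0x3A48
  0x3A48 + 0xB150 = 0x0EB98
  0xEB98 + 0xB743 = 0x1A2DB → wrap carry → 0xA2DC
  0xA2DC + 0x1FF6 = 0x0C2D2
One's-complement sum = 0xC2D2.
Checksum = ~0xC2D2 & 0xFFFF = 0x3D2D.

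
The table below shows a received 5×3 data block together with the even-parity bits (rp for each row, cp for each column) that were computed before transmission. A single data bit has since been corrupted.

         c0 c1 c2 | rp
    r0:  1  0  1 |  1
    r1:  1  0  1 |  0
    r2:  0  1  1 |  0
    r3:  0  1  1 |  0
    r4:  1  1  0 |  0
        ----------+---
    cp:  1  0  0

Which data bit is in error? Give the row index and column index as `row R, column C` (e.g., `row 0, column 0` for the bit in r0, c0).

row 0, column 1

Recompute each row's even parity and compare to rp:
  r0: data parity 0, sent rp 1 → mismatch
  r1: data parity 0, sent rp 0 → ok
  r2: data parity 0, sent rp 0 → ok
  r3: data parity 0, sent rp 0 → ok
  r4: data parity 0, sent rp 0 → ok
Recompute each column's even parity and compare to cp:
  c0: data parity 1, sent cp 1 → ok
  c1: data parity 1, sent cp 0 → mismatch
  c2: data parity 0, sent cp 0 → ok
Exactly one row (r0) and one column (c1) fail → the flipped bit is at their intersection.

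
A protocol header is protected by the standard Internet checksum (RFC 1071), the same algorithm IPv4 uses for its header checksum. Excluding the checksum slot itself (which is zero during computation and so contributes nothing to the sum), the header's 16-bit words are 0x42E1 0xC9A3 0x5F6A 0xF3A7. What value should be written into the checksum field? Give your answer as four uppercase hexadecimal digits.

One's-complement addition (fold any carry out of bit 15 back into bit 0):
  0x42E1 + 0xC9A3 = 0x10C84 → wrap carry → 0x0C85
  0x0C85 + 0x5F6A = 0x06BEF
  0x6BEF + 0xF3A7 = 0x15F96 → wrap carry → 0x5F97
One's-complement sum = 0x5F97.
Checksum = ~0x5F97 & 0xFFFF = 0xA068.

A068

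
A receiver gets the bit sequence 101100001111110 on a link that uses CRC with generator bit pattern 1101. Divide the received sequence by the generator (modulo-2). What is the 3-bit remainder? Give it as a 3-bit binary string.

100

Modulo-2 division of 101100001111110 by 1101:
  pos 0: 1011 XOR 1101 = 0110
  pos 1: 1100 XOR 1101 = 0001
  pos 4: 1000 XOR 1101 = 0101
  pos 5: 1011 XOR 1101 = 0110
  pos 6: 1101 XOR 1101 = 0000
  pos 10: 1111 XOR 1101 = 0010
Remainder = 100 (nonzero — an error is detected).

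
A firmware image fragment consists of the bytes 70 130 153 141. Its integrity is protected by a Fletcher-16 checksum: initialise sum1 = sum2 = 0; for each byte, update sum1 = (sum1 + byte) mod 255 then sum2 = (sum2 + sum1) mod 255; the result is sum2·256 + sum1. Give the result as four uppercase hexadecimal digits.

Running sums (mod 255):
  after byte 0 (70): sum1=70, sum2=70
  after byte 1 (130): sum1=200, sum2=15
  after byte 2 (153): sum1=98, sum2=113
  after byte 3 (141): sum1=239, sum2=97
Checksum = sum2·256 + sum1 = 97·256 + 239 = 25071 = 0x61EF.

61EF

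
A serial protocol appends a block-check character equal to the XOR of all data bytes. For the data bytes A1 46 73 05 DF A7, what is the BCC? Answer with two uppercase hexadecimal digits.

E9

XOR the bytes together:
  start with 0xA1
  0xA1 ⊕ 0x46 = 0xE7
  0xE7 ⊕ 0x73 = 0x94
  0x94 ⊕ 0x05 = 0x91
  0x91 ⊕ 0xDF = 0x4E
  0x4E ⊕ 0xA7 = 0xE9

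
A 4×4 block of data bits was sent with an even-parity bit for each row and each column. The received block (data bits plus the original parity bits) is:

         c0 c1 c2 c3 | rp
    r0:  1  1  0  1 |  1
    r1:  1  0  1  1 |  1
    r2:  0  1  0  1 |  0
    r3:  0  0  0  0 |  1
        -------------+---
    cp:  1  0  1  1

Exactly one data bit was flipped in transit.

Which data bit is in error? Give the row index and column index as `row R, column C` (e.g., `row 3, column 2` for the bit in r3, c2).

row 3, column 0

Recompute each row's even parity and compare to rp:
  r0: data parity 1, sent rp 1 → ok
  r1: data parity 1, sent rp 1 → ok
  r2: data parity 0, sent rp 0 → ok
  r3: data parity 0, sent rp 1 → mismatch
Recompute each column's even parity and compare to cp:
  c0: data parity 0, sent cp 1 → mismatch
  c1: data parity 0, sent cp 0 → ok
  c2: data parity 1, sent cp 1 → ok
  c3: data parity 1, sent cp 1 → ok
Exactly one row (r3) and one column (c0) fail → the flipped bit is at their intersection.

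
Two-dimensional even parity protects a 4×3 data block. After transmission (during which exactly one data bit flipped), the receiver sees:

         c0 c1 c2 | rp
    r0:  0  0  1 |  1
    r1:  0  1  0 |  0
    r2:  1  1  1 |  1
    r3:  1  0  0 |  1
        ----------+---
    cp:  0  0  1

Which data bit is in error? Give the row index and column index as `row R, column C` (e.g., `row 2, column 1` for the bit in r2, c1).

Recompute each row's even parity and compare to rp:
  r0: data parity 1, sent rp 1 → ok
  r1: data parity 1, sent rp 0 → mismatch
  r2: data parity 1, sent rp 1 → ok
  r3: data parity 1, sent rp 1 → ok
Recompute each column's even parity and compare to cp:
  c0: data parity 0, sent cp 0 → ok
  c1: data parity 0, sent cp 0 → ok
  c2: data parity 0, sent cp 1 → mismatch
Exactly one row (r1) and one column (c2) fail → the flipped bit is at their intersection.

row 1, column 2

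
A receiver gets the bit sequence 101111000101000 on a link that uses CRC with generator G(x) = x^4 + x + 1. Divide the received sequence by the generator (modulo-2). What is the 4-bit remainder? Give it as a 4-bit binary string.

Modulo-2 division of 101111000101000 by 10011:
  pos 0: 10111 XOR 10011 = 00100
  pos 2: 10010 XOR 10011 = 00001
  pos 6: 10010 XOR 10011 = 00001
  pos 10: 11000 XOR 10011 = 01011
Remainder = 1011 (nonzero — an error is detected).

1011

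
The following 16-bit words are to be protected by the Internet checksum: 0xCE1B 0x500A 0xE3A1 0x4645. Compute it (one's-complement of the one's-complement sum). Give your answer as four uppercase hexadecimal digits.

One's-complement addition (fold any carry out of bit 15 back into bit 0):
  0xCE1B + 0x500A = 0x11E25 → wrap carry → 0x1E26
  0x1E26 + 0xE3A1 = 0x101C7 → wrap carry → 0x01C8
  0x01C8 + 0x4645 = 0x0480D
One's-complement sum = 0x480D.
Checksum = ~0x480D & 0xFFFF = 0xB7F2.

B7F2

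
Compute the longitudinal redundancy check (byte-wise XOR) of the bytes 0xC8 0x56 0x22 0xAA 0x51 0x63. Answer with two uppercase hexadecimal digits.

24

XOR the bytes together:
  start with 0xC8
  0xC8 ⊕ 0x56 = 0x9E
  0x9E ⊕ 0x22 = 0xBC
  0xBC ⊕ 0xAA = 0x16
  0x16 ⊕ 0x51 = 0x47
  0x47 ⊕ 0x63 = 0x24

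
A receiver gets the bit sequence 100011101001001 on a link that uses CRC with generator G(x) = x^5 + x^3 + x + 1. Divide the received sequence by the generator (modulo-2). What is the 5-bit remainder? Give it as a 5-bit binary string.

Modulo-2 division of 100011101001001 by 101011:
  pos 0: 100011 XOR 101011 = 001000
  pos 2: 100010 XOR 101011 = 001001
  pos 4: 100110 XOR 101011 = 001101
  pos 6: 110101 XOR 101011 = 011110
  pos 7: 111100 XOR 101011 = 010111
  pos 8: 101110 XOR 101011 = 000101
Remainder = 01011 (nonzero — an error is detected).

01011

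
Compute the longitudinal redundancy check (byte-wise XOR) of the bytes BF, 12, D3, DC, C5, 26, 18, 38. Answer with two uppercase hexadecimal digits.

XOR the bytes together:
  start with 0xBF
  0xBF ⊕ 0x12 = 0xAD
  0xAD ⊕ 0xD3 = 0x7E
  0x7E ⊕ 0xDC = 0xA2
  0xA2 ⊕ 0xC5 = 0x67
  0x67 ⊕ 0x26 = 0x41
  0x41 ⊕ 0x18 = 0x59
  0x59 ⊕ 0x38 = 0x61

61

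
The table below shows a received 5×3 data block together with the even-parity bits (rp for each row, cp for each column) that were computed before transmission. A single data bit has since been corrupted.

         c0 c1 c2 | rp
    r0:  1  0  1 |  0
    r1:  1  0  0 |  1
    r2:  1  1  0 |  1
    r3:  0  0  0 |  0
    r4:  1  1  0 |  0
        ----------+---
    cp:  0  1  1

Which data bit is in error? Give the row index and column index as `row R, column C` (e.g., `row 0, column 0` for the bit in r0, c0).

Recompute each row's even parity and compare to rp:
  r0: data parity 0, sent rp 0 → ok
  r1: data parity 1, sent rp 1 → ok
  r2: data parity 0, sent rp 1 → mismatch
  r3: data parity 0, sent rp 0 → ok
  r4: data parity 0, sent rp 0 → ok
Recompute each column's even parity and compare to cp:
  c0: data parity 0, sent cp 0 → ok
  c1: data parity 0, sent cp 1 → mismatch
  c2: data parity 1, sent cp 1 → ok
Exactly one row (r2) and one column (c1) fail → the flipped bit is at their intersection.

row 2, column 1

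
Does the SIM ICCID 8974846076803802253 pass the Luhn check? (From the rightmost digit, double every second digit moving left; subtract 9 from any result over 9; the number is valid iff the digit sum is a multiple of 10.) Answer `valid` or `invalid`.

From the right, keep odd positions and double even positions (subtract 9 from any doubled value over 9):
  doubled (positions 2,4,...): 1 4 7 0 3 0 8 8 9 → sum 40
  kept (positions 1,3,...): 3 2 0 3 8 7 6 8 7 8 → sum 52
Total = 92.
92 mod 10 = 2, so the number is invalid.

invalid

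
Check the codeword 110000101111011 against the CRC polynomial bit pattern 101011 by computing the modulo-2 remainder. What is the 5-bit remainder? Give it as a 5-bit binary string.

00010

Modulo-2 division of 110000101111011 by 101011:
  pos 0: 110000 XOR 101011 = 011011
  pos 1: 110111 XOR 101011 = 011100
  pos 2: 111000 XOR 101011 = 010011
  pos 3: 100111 XOR 101011 = 001100
  pos 5: 110011 XOR 101011 = 011000
  pos 6: 110001 XOR 101011 = 011010
  pos 7: 110100 XOR 101011 = 011111
  pos 8: 111111 XOR 101011 = 010100
  pos 9: 101001 XOR 101011 = 000010
Remainder = 00010 (nonzero — an error is detected).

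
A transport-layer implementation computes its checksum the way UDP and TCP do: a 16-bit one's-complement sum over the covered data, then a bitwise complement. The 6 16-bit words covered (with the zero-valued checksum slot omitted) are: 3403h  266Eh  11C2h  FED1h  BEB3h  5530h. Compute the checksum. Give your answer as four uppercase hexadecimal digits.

One's-complement addition (fold any carry out of bit 15 back into bit 0):
  0x3403 + 0x266E = 0x05A71
  0x5A71 + 0x11C2 = 0x06C33
  0x6C33 + 0xFED1 = 0x16B04 → wrap carry → 0x6B05
  0x6B05 + 0xBEB3 = 0x129B8 → wrap carry → 0x29B9
  0x29B9 + 0x5530 = 0x07EE9
One's-complement sum = 0x7EE9.
Checksum = ~0x7EE9 & 0xFFFF = 0x8116.

8116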